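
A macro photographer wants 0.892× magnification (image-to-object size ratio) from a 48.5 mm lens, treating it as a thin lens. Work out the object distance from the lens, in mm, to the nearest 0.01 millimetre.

With m = dᵢ/dₒ and 1/f = 1/dₒ + 1/dᵢ, substituting dᵢ = m·dₒ gives 1/f = (1 + 1/m)/dₒ, hence dₒ = f·(1 + 1/m).
dₒ = 48.5 × (1 + 1/0.892) = 48.5 × 2.12108 ≈ 102.872 mm.

102.87 mm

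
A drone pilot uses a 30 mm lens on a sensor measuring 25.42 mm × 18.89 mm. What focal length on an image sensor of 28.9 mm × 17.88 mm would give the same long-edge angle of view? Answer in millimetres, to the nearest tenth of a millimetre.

Equal angle of view means equal width/f ratio, so f₂ = f₁ · (width₂/width₁) = 30 × 28.9/25.42.
f₂ = 30 × 1.13690 ≈ 34.107 mm.

34.1 mm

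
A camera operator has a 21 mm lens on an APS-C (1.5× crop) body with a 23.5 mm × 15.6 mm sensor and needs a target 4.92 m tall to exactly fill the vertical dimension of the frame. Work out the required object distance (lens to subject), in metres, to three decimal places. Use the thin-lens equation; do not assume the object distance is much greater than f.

6.644 m

W: 4.92 m = 4920 mm.
Magnification m = h/W = dᵢ/dₒ; combined with 1/f = 1/dₒ + 1/dᵢ this gives dₒ = f·(1 + W/h).
dₒ = 21 mm × (1 + 4920/15.6) = 21 × 316.3846 ≈ 6644.077 mm = 6.64408 m.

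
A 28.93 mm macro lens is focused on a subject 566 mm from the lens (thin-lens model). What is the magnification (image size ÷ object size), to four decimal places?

Thin lens: 1/f = 1/dₒ + 1/dᵢ → 1/dᵢ = 1/28.93 − 1/566 = 0.0327994 mm⁻¹, so dᵢ ≈ 30.4884 mm.
Magnification m = dᵢ/dₒ = 30.4884/566 ≈ 0.05387.

0.0539×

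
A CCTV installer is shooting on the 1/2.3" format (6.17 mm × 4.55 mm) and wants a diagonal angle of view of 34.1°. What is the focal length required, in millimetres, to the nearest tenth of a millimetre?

Sensor diagonal = √(6.17² + 4.55²) = √58.7714 ≈ 7.6663 mm.
From α = 2·arctan(d/2f) we get f = d / (2·tan(α/2)).
With d = 7.6663 mm and α/2 = 17.05°, tan(α/2) ≈ 0.30669, so f ≈ 7.6663 / 0.61337 ≈ 12.4986 mm.

12.5 mm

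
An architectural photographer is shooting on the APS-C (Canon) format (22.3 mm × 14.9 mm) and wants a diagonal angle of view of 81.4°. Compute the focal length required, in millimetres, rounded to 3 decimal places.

15.590 mm

Sensor diagonal = √(22.3² + 14.9²) = √719.3000 ≈ 26.8198 mm.
From α = 2·arctan(d/2f) we get f = d / (2·tan(α/2)).
With d = 26.8198 mm and α/2 = 40.7°, tan(α/2) ≈ 0.86014, so f ≈ 26.8198 / 1.72027 ≈ 15.5904 mm.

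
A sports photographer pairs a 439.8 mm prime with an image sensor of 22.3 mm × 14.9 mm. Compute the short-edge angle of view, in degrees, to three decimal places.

1.941°

Angle of view α = 2·arctan(h/2f) with h = 14.9 mm and f = 439.8 mm.
h/2f = 0.01694; arctan(0.01694) ≈ 0.9705°, so α ≈ 1.9409°.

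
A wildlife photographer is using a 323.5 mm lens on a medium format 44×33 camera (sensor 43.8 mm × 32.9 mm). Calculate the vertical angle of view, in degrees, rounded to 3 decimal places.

5.822°

Angle of view α = 2·arctan(h/2f) with h = 32.9 mm and f = 323.5 mm.
h/2f = 0.05085; arctan(0.05085) ≈ 2.9110°, so α ≈ 5.8220°.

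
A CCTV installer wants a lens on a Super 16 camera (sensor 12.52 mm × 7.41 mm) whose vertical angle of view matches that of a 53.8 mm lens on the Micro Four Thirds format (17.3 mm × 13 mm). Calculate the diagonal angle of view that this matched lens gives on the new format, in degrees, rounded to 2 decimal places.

26.69°

Equal vertical AOV ⇒ f₂ = f₁ · 7.41/13 = 53.8 × 0.57000 ≈ 30.6660 mm.
Sensor diagonal = √(12.52² + 7.41²) = √211.6585 ≈ 14.5485 mm.
Diagonal AOV on the new format = 2·arctan(14.5485 / (2 × 30.6660)) = 2·arctan(0.23721) ≈ 26.6888°.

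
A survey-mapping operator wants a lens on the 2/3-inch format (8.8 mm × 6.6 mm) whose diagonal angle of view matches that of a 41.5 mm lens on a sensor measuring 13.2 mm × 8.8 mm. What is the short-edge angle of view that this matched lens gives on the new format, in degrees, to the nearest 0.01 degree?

13.08°

Sensor diagonal = √(13.2² + 8.8²) = √251.6800 ≈ 15.8644 mm.
Sensor diagonal = √(8.8² + 6.6²) = √121.0000 ≈ 11.0000 mm.
Equal diagonal AOV ⇒ f₂ = f₁ · 11.0000/15.8644 = 41.5 × 0.69338 ≈ 28.7751 mm.
Short-edge AOV on the new format = 2·arctan(6.6 / (2 × 28.7751)) = 2·arctan(0.11468) ≈ 13.0845°.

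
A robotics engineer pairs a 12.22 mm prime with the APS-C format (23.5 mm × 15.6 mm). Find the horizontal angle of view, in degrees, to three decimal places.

87.753°

Angle of view α = 2·arctan(w/2f) with w = 23.5 mm and f = 12.22 mm.
w/2f = 0.96154; arctan(0.96154) ≈ 43.8767°, so α ≈ 87.7534°.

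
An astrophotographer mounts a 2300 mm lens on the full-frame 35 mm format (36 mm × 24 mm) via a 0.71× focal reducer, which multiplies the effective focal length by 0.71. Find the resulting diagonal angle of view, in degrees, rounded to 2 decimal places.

1.52°

Effective focal length f = 2300 × 0.71 = 1633 mm.
Sensor diagonal = √(36² + 24²) = √1872.0000 ≈ 43.2666 mm.
α = 2·arctan(43.267 / (2 × 1633)) = 2·arctan(0.01325) ≈ 1.5180°.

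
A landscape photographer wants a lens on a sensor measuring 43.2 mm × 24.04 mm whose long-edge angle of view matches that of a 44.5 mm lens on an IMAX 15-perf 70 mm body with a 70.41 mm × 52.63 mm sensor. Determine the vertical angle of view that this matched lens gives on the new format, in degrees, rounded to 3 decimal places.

Equal long-edge AOV ⇒ f₂ = f₁ · 43.2/70.41 = 44.5 × 0.61355 ≈ 27.3029 mm.
Vertical AOV on the new format = 2·arctan(24.04 / (2 × 27.3029)) = 2·arctan(0.44025) ≈ 47.5226°.

47.523°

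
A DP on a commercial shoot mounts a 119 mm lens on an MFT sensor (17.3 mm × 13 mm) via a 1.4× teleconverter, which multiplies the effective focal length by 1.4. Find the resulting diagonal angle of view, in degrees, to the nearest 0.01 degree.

7.43°

Effective focal length f = 119 × 1.4 = 166.6 mm.
Sensor diagonal = √(17.3² + 13²) = √468.2900 ≈ 21.6400 mm.
α = 2·arctan(21.640 / (2 × 166.6)) = 2·arctan(0.06495) ≈ 7.4318°.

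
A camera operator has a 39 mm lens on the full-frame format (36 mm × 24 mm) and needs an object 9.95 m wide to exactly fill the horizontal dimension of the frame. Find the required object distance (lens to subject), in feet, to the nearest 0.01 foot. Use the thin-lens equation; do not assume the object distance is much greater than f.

35.49 ft

W: 9.95 m = 9950 mm.
Magnification m = w/W = dᵢ/dₒ; combined with 1/f = 1/dₒ + 1/dᵢ this gives dₒ = f·(1 + W/w).
dₒ = 39 mm × (1 + 9950/36) = 39 × 277.3889 ≈ 10818.167 mm = 10818.167/304.8 ft = 35.4927 ft.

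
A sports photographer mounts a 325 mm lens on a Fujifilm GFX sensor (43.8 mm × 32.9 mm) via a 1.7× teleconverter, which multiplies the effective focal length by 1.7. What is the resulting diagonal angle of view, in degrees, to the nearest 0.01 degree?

5.68°

Effective focal length f = 325 × 1.7 = 552.5 mm.
Sensor diagonal = √(43.8² + 32.9²) = √3000.8500 ≈ 54.7800 mm.
α = 2·arctan(54.780 / (2 × 552.5)) = 2·arctan(0.04957) ≈ 5.6762°.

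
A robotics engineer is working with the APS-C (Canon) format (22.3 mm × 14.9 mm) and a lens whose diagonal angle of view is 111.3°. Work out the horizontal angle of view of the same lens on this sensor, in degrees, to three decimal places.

101.163°

Sensor diagonal = √(22.3² + 14.9²) = √719.3000 ≈ 26.8198 mm.
From the diagonal AOV: f = 26.8198 / (2·tan(55.65°)) = 26.8198 / 2.92640 ≈ 9.1648 mm.
Horizontal AOV = 2·arctan(22.3 / (2 × 9.1648)) = 2·arctan(1.21662) ≈ 101.1629°.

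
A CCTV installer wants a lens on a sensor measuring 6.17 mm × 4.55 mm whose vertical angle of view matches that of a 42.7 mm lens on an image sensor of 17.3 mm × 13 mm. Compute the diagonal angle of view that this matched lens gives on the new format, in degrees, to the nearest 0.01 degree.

Equal vertical AOV ⇒ f₂ = f₁ · 4.55/13 = 42.7 × 0.35000 ≈ 14.9450 mm.
Sensor diagonal = √(6.17² + 4.55²) = √58.7714 ≈ 7.6663 mm.
Diagonal AOV on the new format = 2·arctan(7.6663 / (2 × 14.9450)) = 2·arctan(0.25648) ≈ 28.7705°.

28.77°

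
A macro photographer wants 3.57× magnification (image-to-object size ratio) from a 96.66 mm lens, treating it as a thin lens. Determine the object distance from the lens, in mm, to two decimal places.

123.74 mm

With m = dᵢ/dₒ and 1/f = 1/dₒ + 1/dᵢ, substituting dᵢ = m·dₒ gives 1/f = (1 + 1/m)/dₒ, hence dₒ = f·(1 + 1/m).
dₒ = 96.66 × (1 + 1/3.57) = 96.66 × 1.28011 ≈ 123.736 mm.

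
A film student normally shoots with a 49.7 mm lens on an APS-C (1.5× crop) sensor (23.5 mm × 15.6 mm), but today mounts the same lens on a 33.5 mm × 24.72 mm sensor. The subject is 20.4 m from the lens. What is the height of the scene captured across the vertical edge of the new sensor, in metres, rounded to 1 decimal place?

The focal length stays 49.7 mm; the relevant sensor dimension is now h = 24.72 mm. Object distance dₒ = 20.4 m = 20400 mm.
Thin-lens field height W = h·(dₒ − f)/f = 24.72 × (20400 − 49.7)/49.7 ≈ 10121.920 mm = 10.1219 m.

10.1 m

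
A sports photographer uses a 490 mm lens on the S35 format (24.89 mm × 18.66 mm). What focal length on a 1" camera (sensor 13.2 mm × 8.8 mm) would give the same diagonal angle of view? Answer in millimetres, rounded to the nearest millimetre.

250 mm

Sensor diagonal = √(24.89² + 18.66²) = √967.7077 ≈ 31.1080 mm.
Sensor diagonal = √(13.2² + 8.8²) = √251.6800 ≈ 15.8644 mm.
Equal angle of view means equal diagonal/f ratio, so f₂ = f₁ · (diagonal₂/diagonal₁) = 490 × 15.8644/31.1080.
f₂ = 490 × 0.50998 ≈ 249.890 mm.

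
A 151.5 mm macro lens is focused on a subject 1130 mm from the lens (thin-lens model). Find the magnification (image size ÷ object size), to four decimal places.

Thin lens: 1/f = 1/dₒ + 1/dᵢ → 1/dᵢ = 1/151.5 − 1/1130 = 0.0057157 mm⁻¹, so dᵢ ≈ 174.9566 mm.
Magnification m = dᵢ/dₒ = 174.9566/1130 ≈ 0.15483.

0.1548×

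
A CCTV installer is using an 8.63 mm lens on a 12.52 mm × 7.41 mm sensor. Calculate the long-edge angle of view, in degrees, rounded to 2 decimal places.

71.91°

Angle of view α = 2·arctan(w/2f) with w = 12.52 mm and f = 8.63 mm.
w/2f = 0.72538; arctan(0.72538) ≈ 35.9563°, so α ≈ 71.9125°.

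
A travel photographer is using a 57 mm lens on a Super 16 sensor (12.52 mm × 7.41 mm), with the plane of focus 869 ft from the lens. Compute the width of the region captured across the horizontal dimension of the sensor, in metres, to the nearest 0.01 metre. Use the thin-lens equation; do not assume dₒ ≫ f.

dₒ: 869 ft × 304.8 mm/ft = 264871.19 mm.
Similar triangles through the lens centre give W/dₒ = w/dᵢ; with 1/f = 1/dₒ + 1/dᵢ this gives W = w·(dₒ − f)/f.
W = 12.52 mm × (264871 − 57) / 57 = 12.52 × 4645.8630 ≈ 58166.205 mm = 58.1662 m.

58.17 m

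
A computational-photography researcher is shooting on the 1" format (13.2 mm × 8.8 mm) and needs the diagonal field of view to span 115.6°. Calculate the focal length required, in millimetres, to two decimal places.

Sensor diagonal = √(13.2² + 8.8²) = √251.6800 ≈ 15.8644 mm.
From α = 2·arctan(d/2f) we get f = d / (2·tan(α/2)).
With d = 15.8644 mm and α/2 = 57.8°, tan(α/2) ≈ 1.58797, so f ≈ 15.8644 / 3.17595 ≈ 4.9952 mm.

5.00 mm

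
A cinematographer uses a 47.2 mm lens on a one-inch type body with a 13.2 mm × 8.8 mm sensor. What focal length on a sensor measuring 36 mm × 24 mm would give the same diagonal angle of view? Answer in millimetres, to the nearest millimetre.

Sensor diagonal = √(13.2² + 8.8²) = √251.6800 ≈ 15.8644 mm.
Sensor diagonal = √(36² + 24²) = √1872.0000 ≈ 43.2666 mm.
Equal angle of view means equal diagonal/f ratio, so f₂ = f₁ · (diagonal₂/diagonal₁) = 47.2 × 43.2666/15.8644.
f₂ = 47.2 × 2.72727 ≈ 128.727 mm.

129 mm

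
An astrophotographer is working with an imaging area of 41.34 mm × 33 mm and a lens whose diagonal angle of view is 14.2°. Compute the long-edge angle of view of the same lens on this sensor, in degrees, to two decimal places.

Sensor diagonal = √(41.34² + 33²) = √2797.9956 ≈ 52.8961 mm.
From the diagonal AOV: f = 52.8961 / (2·tan(7.1°)) = 52.8961 / 0.24911 ≈ 212.3376 mm.
Long-edge AOV = 2·arctan(41.34 / (2 × 212.3376)) = 2·arctan(0.09734) ≈ 11.1199°.

11.12°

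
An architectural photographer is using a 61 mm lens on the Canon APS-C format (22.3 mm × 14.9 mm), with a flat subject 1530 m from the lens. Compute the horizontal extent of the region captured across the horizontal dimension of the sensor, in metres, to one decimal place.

dₒ: 1530 m = 1.53e+06 mm.
Similar triangles through the lens centre give W/dₒ = w/dᵢ; with 1/f = 1/dₒ + 1/dᵢ this gives W = w·(dₒ − f)/f.
W = 22.3 mm × (1.53e+06 − 61) / 61 = 22.3 × 25080.9672 ≈ 559305.569 mm = 559.306 m.

559.3 m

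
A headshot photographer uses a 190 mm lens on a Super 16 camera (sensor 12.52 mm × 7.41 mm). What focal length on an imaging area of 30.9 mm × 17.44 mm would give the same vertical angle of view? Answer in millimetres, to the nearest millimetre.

Equal angle of view means equal height/f ratio, so f₂ = f₁ · (height₂/height₁) = 190 × 17.44/7.41.
f₂ = 190 × 2.35358 ≈ 447.179 mm.

447 mm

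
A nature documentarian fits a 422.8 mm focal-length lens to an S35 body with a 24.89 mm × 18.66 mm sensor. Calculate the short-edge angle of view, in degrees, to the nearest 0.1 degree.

Angle of view α = 2·arctan(h/2f) with h = 18.66 mm and f = 422.8 mm.
h/2f = 0.02207; arctan(0.02207) ≈ 1.2642°, so α ≈ 2.5283°.

2.5°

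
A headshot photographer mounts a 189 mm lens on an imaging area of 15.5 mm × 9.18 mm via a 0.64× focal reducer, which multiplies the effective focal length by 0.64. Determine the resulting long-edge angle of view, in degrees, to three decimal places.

7.332°

Effective focal length f = 189 × 0.64 = 120.96 mm.
α = 2·arctan(15.5 / (2 × 120.96)) = 2·arctan(0.06407) ≈ 7.3319°.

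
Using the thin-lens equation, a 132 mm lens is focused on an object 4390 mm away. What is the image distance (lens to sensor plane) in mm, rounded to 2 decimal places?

136.09 mm

1/dᵢ = 1/f − 1/dₒ = 1/132 − 1/4390 = 0.0073480 mm⁻¹.
dᵢ = 1/0.0073480 ≈ 136.0921 mm.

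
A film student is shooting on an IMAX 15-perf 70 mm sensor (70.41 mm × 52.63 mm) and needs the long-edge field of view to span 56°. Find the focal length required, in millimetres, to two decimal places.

From α = 2·arctan(w/2f) we get f = w / (2·tan(α/2)).
With w = 70.41 mm and α/2 = 28°, tan(α/2) ≈ 0.53171, so f ≈ 70.41 / 1.06342 ≈ 66.2110 mm.

66.21 mm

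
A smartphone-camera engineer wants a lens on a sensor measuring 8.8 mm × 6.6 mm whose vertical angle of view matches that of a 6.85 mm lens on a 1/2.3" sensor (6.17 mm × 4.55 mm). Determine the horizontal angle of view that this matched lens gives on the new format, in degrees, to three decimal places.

47.770°

Equal vertical AOV ⇒ f₂ = f₁ · 6.6/4.55 = 6.85 × 1.45055 ≈ 9.9363 mm.
Horizontal AOV on the new format = 2·arctan(8.8 / (2 × 9.9363)) = 2·arctan(0.44282) ≈ 47.7697°.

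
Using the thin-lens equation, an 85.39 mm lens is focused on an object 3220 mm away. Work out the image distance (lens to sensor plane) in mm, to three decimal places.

1/dᵢ = 1/f − 1/dₒ = 1/85.39 − 1/3220 = 0.0114004 mm⁻¹.
dᵢ = 1/0.0114004 ≈ 87.7161 mm.

87.716 mm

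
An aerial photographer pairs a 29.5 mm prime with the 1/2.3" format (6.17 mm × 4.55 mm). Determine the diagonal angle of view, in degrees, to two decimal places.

14.81°

Sensor diagonal = √(6.17² + 4.55²) = √58.7714 ≈ 7.6663 mm.
Angle of view α = 2·arctan(d/2f) with d = 7.6663 mm and f = 29.5 mm.
d/2f = 0.12994; arctan(0.12994) ≈ 7.4033°, so α ≈ 14.8067°.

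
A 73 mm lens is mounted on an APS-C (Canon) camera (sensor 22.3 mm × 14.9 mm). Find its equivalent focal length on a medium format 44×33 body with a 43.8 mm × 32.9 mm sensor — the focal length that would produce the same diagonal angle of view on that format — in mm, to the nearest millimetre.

149 mm

Sensor diagonal = √(22.3² + 14.9²) = √719.3000 ≈ 26.8198 mm.
Sensor diagonal = √(43.8² + 32.9²) = √3000.8500 ≈ 54.7800 mm.
Equal angle of view means equal diagonal/f ratio, so f₂ = f₁ · (diagonal₂/diagonal₁) = 73 × 54.7800/26.8198.
f₂ = 73 × 2.04252 ≈ 149.104 mm.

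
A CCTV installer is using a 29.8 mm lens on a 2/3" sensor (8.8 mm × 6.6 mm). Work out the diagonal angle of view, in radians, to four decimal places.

Sensor diagonal = √(8.8² + 6.6²) = √121.0000 ≈ 11.0000 mm.
Angle of view α = 2·arctan(d/2f) with d = 11.0000 mm and f = 29.8 mm.
d/2f = 0.18456; arctan(0.18456) ≈ 0.1825 rad, so α ≈ 0.3650 rad.

0.3650 rad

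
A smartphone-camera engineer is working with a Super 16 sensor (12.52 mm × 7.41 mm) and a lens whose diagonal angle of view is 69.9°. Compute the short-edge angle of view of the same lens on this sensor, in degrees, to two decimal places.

39.19°

Sensor diagonal = √(12.52² + 7.41²) = √211.6585 ≈ 14.5485 mm.
From the diagonal AOV: f = 14.5485 / (2·tan(34.95°)) = 14.5485 / 1.39782 ≈ 10.4080 mm.
Short-edge AOV = 2·arctan(7.41 / (2 × 10.4080)) = 2·arctan(0.35598) ≈ 39.1890°.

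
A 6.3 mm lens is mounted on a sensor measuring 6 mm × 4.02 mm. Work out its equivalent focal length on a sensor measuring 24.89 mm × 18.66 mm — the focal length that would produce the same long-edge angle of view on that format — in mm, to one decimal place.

Equal angle of view means equal width/f ratio, so f₂ = f₁ · (width₂/width₁) = 6.3 × 24.89/6.
f₂ = 6.3 × 4.14833 ≈ 26.134 mm.

26.1 mm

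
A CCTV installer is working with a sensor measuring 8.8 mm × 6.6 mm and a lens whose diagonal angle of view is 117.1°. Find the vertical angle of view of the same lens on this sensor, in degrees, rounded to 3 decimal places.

88.903°

Sensor diagonal = √(8.8² + 6.6²) = √121.0000 ≈ 11.0000 mm.
From the diagonal AOV: f = 11.0000 / (2·tan(58.55°)) = 11.0000 / 3.27011 ≈ 3.3638 mm.
Vertical AOV = 2·arctan(6.6 / (2 × 3.3638)) = 2·arctan(0.98103) ≈ 88.9028°.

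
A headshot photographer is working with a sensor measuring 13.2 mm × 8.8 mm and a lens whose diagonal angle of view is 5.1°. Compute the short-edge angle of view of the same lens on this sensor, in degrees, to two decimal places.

2.83°

Sensor diagonal = √(13.2² + 8.8²) = √251.6800 ≈ 15.8644 mm.
From the diagonal AOV: f = 15.8644 / (2·tan(2.55°)) = 15.8644 / 0.08907 ≈ 178.1107 mm.
Short-edge AOV = 2·arctan(8.8 / (2 × 178.1107)) = 2·arctan(0.02470) ≈ 2.8303°.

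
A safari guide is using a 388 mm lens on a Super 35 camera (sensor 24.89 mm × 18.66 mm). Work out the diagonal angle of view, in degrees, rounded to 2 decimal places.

4.59°

Sensor diagonal = √(24.89² + 18.66²) = √967.7077 ≈ 31.1080 mm.
Angle of view α = 2·arctan(d/2f) with d = 31.1080 mm and f = 388 mm.
d/2f = 0.04009; arctan(0.04009) ≈ 2.2956°, so α ≈ 4.5912°.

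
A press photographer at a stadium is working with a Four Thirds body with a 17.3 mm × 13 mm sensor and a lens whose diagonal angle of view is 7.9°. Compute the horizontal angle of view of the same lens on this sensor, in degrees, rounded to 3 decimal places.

Sensor diagonal = √(17.3² + 13²) = √468.2900 ≈ 21.6400 mm.
From the diagonal AOV: f = 21.6400 / (2·tan(3.95°)) = 21.6400 / 0.13810 ≈ 156.6983 mm.
Horizontal AOV = 2·arctan(17.3 / (2 × 156.6983)) = 2·arctan(0.05520) ≈ 6.3192°.

6.319°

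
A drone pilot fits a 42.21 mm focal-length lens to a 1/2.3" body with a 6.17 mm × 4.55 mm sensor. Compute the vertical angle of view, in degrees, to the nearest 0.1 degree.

6.2°

Angle of view α = 2·arctan(h/2f) with h = 4.55 mm and f = 42.21 mm.
h/2f = 0.05390; arctan(0.05390) ≈ 3.0851°, so α ≈ 6.1702°.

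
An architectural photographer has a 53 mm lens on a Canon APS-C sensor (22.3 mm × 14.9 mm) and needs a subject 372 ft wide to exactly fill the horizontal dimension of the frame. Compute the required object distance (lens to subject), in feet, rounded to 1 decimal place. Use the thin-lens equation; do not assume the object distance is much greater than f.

884.3 ft

W: 372 ft × 304.8 mm/ft = 113385.60 mm.
Magnification m = w/W = dᵢ/dₒ; combined with 1/f = 1/dₒ + 1/dᵢ this gives dₒ = f·(1 + W/w).
dₒ = 53 mm × (1 + 113386/22.3) = 53 × 5085.5559 ≈ 269534.462 mm = 269534.462/304.8 ft = 884.299 ft.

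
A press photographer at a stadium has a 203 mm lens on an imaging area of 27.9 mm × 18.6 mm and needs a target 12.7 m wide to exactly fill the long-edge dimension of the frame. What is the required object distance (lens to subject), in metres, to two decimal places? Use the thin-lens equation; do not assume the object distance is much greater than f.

92.61 m

W: 12.7 m = 12700 mm.
Magnification m = w/W = dᵢ/dₒ; combined with 1/f = 1/dₒ + 1/dᵢ this gives dₒ = f·(1 + W/w).
dₒ = 203 mm × (1 + 12700/27.9) = 203 × 456.1971 ≈ 92608.018 mm = 92.608 m.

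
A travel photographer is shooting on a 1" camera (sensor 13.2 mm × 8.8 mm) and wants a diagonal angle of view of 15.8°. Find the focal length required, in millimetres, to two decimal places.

57.16 mm

Sensor diagonal = √(13.2² + 8.8²) = √251.6800 ≈ 15.8644 mm.
From α = 2·arctan(d/2f) we get f = d / (2·tan(α/2)).
With d = 15.8644 mm and α/2 = 7.9°, tan(α/2) ≈ 0.13876, so f ≈ 15.8644 / 0.27752 ≈ 57.1644 mm.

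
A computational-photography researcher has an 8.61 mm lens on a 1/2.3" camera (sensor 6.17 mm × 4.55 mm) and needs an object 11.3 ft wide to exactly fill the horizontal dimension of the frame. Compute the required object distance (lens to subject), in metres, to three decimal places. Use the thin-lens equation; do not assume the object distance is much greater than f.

W: 11.3 ft × 304.8 mm/ft = 3444.24 mm.
Magnification m = w/W = dᵢ/dₒ; combined with 1/f = 1/dₒ + 1/dᵢ this gives dₒ = f·(1 + W/w).
dₒ = 8.61 mm × (1 + 3444.24/6.17) = 8.61 × 559.2236 ≈ 4814.916 mm = 4.81492 m.

4.815 m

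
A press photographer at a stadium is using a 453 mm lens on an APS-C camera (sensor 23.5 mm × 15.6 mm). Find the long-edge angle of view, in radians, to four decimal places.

0.0519 rad

Angle of view α = 2·arctan(w/2f) with w = 23.5 mm and f = 453 mm.
w/2f = 0.02594; arctan(0.02594) ≈ 0.0259 rad, so α ≈ 0.0519 rad.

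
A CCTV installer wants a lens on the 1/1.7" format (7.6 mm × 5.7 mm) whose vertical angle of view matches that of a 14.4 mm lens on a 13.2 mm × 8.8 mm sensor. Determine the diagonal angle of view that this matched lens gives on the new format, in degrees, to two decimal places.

53.98°

Equal vertical AOV ⇒ f₂ = f₁ · 5.7/8.8 = 14.4 × 0.64773 ≈ 9.3273 mm.
Sensor diagonal = √(7.6² + 5.7²) = √90.2500 ≈ 9.5000 mm.
Diagonal AOV on the new format = 2·arctan(9.5000 / (2 × 9.3273)) = 2·arctan(0.50926) ≈ 53.9758°.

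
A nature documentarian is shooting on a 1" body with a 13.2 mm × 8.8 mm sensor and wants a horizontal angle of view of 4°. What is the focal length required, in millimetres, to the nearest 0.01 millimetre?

189.00 mm

From α = 2·arctan(w/2f) we get f = w / (2·tan(α/2)).
With w = 13.2 mm and α/2 = 2°, tan(α/2) ≈ 0.03492, so f ≈ 13.2 / 0.06984 ≈ 188.9993 mm.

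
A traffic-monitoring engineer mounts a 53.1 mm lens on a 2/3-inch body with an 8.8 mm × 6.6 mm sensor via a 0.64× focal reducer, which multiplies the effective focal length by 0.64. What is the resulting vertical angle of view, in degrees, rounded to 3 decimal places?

Effective focal length f = 53.1 × 0.64 = 33.984 mm.
α = 2·arctan(6.6 / (2 × 33.984)) = 2·arctan(0.09710) ≈ 11.0926°.

11.093°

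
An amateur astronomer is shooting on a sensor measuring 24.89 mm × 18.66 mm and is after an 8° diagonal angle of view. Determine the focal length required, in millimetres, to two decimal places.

222.43 mm

Sensor diagonal = √(24.89² + 18.66²) = √967.7077 ≈ 31.1080 mm.
From α = 2·arctan(d/2f) we get f = d / (2·tan(α/2)).
With d = 31.1080 mm and α/2 = 4°, tan(α/2) ≈ 0.06993, so f ≈ 31.1080 / 0.13985 ≈ 222.4326 mm.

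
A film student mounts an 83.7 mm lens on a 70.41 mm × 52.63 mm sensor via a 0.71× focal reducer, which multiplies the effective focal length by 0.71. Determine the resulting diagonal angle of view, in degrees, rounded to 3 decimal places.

Effective focal length f = 83.7 × 0.71 = 59.427 mm.
Sensor diagonal = √(70.41² + 52.63²) = √7727.4850 ≈ 87.9061 mm.
α = 2·arctan(87.906 / (2 × 59.427)) = 2·arctan(0.73961) ≈ 72.9743°.

72.974°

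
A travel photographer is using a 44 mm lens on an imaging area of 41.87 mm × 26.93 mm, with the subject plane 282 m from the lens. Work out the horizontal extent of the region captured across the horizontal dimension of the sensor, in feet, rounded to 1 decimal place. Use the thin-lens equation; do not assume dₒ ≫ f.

880.3 ft

dₒ: 282 m = 282000 mm.
Similar triangles through the lens centre give W/dₒ = w/dᵢ; with 1/f = 1/dₒ + 1/dᵢ this gives W = w·(dₒ − f)/f.
W = 41.87 mm × (282000 − 44) / 44 = 41.87 × 6408.0909 ≈ 268306.766 mm = 268306.766/304.8 ft = 880.272 ft.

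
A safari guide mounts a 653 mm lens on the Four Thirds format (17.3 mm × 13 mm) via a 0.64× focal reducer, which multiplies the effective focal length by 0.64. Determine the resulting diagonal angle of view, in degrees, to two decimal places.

Effective focal length f = 653 × 0.64 = 417.92 mm.
Sensor diagonal = √(17.3² + 13²) = √468.2900 ≈ 21.6400 mm.
α = 2·arctan(21.640 / (2 × 417.92)) = 2·arctan(0.02589) ≈ 2.9661°.

2.97°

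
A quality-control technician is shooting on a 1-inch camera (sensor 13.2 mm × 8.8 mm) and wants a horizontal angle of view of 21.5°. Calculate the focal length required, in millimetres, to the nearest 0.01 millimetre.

34.76 mm

From α = 2·arctan(w/2f) we get f = w / (2·tan(α/2)).
With w = 13.2 mm and α/2 = 10.75°, tan(α/2) ≈ 0.18986, so f ≈ 13.2 / 0.37971 ≈ 34.7632 mm.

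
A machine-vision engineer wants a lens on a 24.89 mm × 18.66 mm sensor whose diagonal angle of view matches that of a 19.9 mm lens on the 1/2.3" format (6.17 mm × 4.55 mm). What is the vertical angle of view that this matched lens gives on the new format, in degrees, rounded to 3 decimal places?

13.182°

Sensor diagonal = √(6.17² + 4.55²) = √58.7714 ≈ 7.6663 mm.
Sensor diagonal = √(24.89² + 18.66²) = √967.7077 ≈ 31.1080 mm.
Equal diagonal AOV ⇒ f₂ = f₁ · 31.1080/7.6663 = 19.9 × 4.05779 ≈ 80.7499 mm.
Vertical AOV on the new format = 2·arctan(18.66 / (2 × 80.7499)) = 2·arctan(0.11554) ≈ 13.1817°.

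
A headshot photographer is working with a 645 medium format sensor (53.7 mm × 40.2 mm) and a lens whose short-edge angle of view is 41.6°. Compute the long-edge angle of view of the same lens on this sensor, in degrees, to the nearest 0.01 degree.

From the short-edge AOV: f = 40.2 / (2·tan(20.8°)) = 40.2 / 0.75973 ≈ 52.9136 mm.
Long-edge AOV = 2·arctan(53.7 / (2 × 52.9136)) = 2·arctan(0.50743) ≈ 53.8093°.

53.81°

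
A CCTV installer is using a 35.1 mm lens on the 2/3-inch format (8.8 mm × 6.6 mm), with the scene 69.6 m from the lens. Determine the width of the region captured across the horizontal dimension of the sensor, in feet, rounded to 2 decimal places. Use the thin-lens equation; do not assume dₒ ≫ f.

dₒ: 69.6 m = 69600 mm.
Similar triangles through the lens centre give W/dₒ = w/dᵢ; with 1/f = 1/dₒ + 1/dᵢ this gives W = w·(dₒ − f)/f.
W = 8.8 mm × (69600 − 35.1) / 35.1 = 8.8 × 1981.9060 ≈ 17440.773 mm = 17440.773/304.8 ft = 57.2204 ft.

57.22 ft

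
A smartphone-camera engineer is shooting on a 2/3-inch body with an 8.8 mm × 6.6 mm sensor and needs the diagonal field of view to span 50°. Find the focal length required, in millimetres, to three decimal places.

11.795 mm

Sensor diagonal = √(8.8² + 6.6²) = √121.0000 ≈ 11.0000 mm.
From α = 2·arctan(d/2f) we get f = d / (2·tan(α/2)).
With d = 11.0000 mm and α/2 = 25°, tan(α/2) ≈ 0.46631, so f ≈ 11.0000 / 0.93262 ≈ 11.7948 mm.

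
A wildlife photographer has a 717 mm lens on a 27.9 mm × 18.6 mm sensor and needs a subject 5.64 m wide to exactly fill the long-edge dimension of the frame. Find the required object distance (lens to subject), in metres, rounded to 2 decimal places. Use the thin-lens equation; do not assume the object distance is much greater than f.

145.66 m

W: 5.64 m = 5640 mm.
Magnification m = w/W = dᵢ/dₒ; combined with 1/f = 1/dₒ + 1/dᵢ this gives dₒ = f·(1 + W/w).
dₒ = 717 mm × (1 + 5640/27.9) = 717 × 203.1505 ≈ 145658.935 mm = 145.659 m.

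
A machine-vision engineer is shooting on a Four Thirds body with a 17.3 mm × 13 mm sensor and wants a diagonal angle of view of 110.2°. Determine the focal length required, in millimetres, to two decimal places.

Sensor diagonal = √(17.3² + 13²) = √468.2900 ≈ 21.6400 mm.
From α = 2·arctan(d/2f) we get f = d / (2·tan(α/2)).
With d = 21.6400 mm and α/2 = 55.1°, tan(α/2) ≈ 1.43347, so f ≈ 21.6400 / 2.86693 ≈ 7.5481 mm.

7.55 mm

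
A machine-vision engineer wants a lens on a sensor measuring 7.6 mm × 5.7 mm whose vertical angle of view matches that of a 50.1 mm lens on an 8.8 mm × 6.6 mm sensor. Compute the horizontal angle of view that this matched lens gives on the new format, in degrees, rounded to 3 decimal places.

10.038°

Equal vertical AOV ⇒ f₂ = f₁ · 5.7/6.6 = 50.1 × 0.86364 ≈ 43.2682 mm.
Horizontal AOV on the new format = 2·arctan(7.6 / (2 × 43.2682)) = 2·arctan(0.08782) ≈ 10.0382°.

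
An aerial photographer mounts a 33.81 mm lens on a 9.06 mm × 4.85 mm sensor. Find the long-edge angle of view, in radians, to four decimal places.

Angle of view α = 2·arctan(w/2f) with w = 9.06 mm and f = 33.81 mm.
w/2f = 0.13398; arctan(0.13398) ≈ 0.1332 rad, so α ≈ 0.2664 rad.

0.2664 rad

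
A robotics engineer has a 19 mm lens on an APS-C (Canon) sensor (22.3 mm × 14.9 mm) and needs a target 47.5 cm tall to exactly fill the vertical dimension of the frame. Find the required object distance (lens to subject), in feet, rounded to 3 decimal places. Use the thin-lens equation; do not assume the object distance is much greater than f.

2.050 ft

W: 47.5 cm = 475 mm.
Magnification m = h/W = dᵢ/dₒ; combined with 1/f = 1/dₒ + 1/dᵢ this gives dₒ = f·(1 + W/h).
dₒ = 19 mm × (1 + 475/14.9) = 19 × 32.8792 ≈ 624.705 mm = 624.705/304.8 ft = 2.04956 ft.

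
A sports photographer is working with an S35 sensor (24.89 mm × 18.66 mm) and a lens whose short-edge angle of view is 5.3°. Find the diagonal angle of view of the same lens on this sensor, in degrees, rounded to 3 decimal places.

From the short-edge AOV: f = 18.66 / (2·tan(2.65°)) = 18.66 / 0.09257 ≈ 201.5805 mm.
Sensor diagonal = √(24.89² + 18.66²) = √967.7077 ≈ 31.1080 mm.
Diagonal AOV = 2·arctan(31.1080 / (2 × 201.5805)) = 2·arctan(0.07716) ≈ 8.8244°.

8.824°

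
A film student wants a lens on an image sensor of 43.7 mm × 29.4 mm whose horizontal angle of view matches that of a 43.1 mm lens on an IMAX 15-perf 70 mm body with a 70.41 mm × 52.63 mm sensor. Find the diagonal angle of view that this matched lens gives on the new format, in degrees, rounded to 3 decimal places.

89.103°

Equal horizontal AOV ⇒ f₂ = f₁ · 43.7/70.41 = 43.1 × 0.62065 ≈ 26.7500 mm.
Sensor diagonal = √(43.7² + 29.4²) = √2774.0500 ≈ 52.6693 mm.
Diagonal AOV on the new format = 2·arctan(52.6693 / (2 × 26.7500)) = 2·arctan(0.98447) ≈ 89.1033°.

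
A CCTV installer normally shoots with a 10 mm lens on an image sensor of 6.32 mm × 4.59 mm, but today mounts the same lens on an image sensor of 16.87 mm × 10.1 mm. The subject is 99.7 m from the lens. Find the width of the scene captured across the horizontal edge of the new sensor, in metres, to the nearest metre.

The focal length stays 10 mm; the relevant sensor dimension is now w = 16.87 mm. Object distance dₒ = 99.7 m = 99700 mm.
Thin-lens field width W = w·(dₒ − f)/f = 16.87 × (99700 − 10)/10 ≈ 168177.030 mm = 168.177 m.

168 m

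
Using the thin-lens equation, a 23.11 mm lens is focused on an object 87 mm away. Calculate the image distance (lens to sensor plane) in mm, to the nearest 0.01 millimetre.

1/dᵢ = 1/f − 1/dₒ = 1/23.11 − 1/87 = 0.0317771 mm⁻¹.
dᵢ = 1/0.0317771 ≈ 31.4692 mm.

31.47 mm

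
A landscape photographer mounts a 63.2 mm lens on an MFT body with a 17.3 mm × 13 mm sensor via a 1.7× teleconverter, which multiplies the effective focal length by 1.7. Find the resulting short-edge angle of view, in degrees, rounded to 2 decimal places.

Effective focal length f = 63.2 × 1.7 = 107.44 mm.
α = 2·arctan(13 / (2 × 107.44)) = 2·arctan(0.06050) ≈ 6.9242°.

6.92°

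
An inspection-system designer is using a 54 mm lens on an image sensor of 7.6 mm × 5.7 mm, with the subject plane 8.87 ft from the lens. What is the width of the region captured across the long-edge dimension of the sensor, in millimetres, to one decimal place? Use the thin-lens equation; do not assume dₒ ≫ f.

dₒ: 8.87 ft × 304.8 mm/ft = 2703.58 mm.
Similar triangles through the lens centre give W/dₒ = w/dᵢ; with 1/f = 1/dₒ + 1/dᵢ this gives W = w·(dₒ − f)/f.
W = 7.6 mm × (2703.58 − 54) / 54 = 7.6 × 49.0662 ≈ 372.903 mm.

372.9 mm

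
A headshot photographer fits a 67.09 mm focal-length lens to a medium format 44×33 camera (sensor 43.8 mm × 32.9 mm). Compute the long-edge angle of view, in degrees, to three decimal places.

36.156°

Angle of view α = 2·arctan(w/2f) with w = 43.8 mm and f = 67.09 mm.
w/2f = 0.32643; arctan(0.32643) ≈ 18.0781°, so α ≈ 36.1562°.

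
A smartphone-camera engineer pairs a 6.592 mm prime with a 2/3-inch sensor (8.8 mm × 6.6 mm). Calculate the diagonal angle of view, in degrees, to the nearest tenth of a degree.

Sensor diagonal = √(8.8² + 6.6²) = √121.0000 ≈ 11.0000 mm.
Angle of view α = 2·arctan(d/2f) with d = 11.0000 mm and f = 6.592 mm.
d/2f = 0.83434; arctan(0.83434) ≈ 39.8398°, so α ≈ 79.6795°.

79.7°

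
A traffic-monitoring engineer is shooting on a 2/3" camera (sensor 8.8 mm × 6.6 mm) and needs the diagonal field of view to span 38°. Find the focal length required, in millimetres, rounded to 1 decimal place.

16.0 mm

Sensor diagonal = √(8.8² + 6.6²) = √121.0000 ≈ 11.0000 mm.
From α = 2·arctan(d/2f) we get f = d / (2·tan(α/2)).
With d = 11.0000 mm and α/2 = 19°, tan(α/2) ≈ 0.34433, so f ≈ 11.0000 / 0.68866 ≈ 15.9732 mm.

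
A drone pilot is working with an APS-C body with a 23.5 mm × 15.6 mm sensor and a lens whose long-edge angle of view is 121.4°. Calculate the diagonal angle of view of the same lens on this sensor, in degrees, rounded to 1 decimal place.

From the long-edge AOV: f = 23.5 / (2·tan(60.7°)) = 23.5 / 3.56396 ≈ 6.5938 mm.
Sensor diagonal = √(23.5² + 15.6²) = √795.6100 ≈ 28.2066 mm.
Diagonal AOV = 2·arctan(28.2066 / (2 × 6.5938)) = 2·arctan(2.13887) ≈ 129.8844°.

129.9°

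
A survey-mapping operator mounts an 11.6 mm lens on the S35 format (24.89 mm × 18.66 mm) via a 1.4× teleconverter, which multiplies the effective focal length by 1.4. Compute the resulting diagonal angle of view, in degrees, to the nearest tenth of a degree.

Effective focal length f = 11.6 × 1.4 = 16.24 mm.
Sensor diagonal = √(24.89² + 18.66²) = √967.7077 ≈ 31.1080 mm.
α = 2·arctan(31.108 / (2 × 16.24)) = 2·arctan(0.95776) ≈ 87.5279°.

87.5°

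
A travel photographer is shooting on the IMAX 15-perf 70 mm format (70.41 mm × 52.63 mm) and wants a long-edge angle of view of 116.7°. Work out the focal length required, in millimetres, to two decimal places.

21.70 mm

From α = 2·arctan(w/2f) we get f = w / (2·tan(α/2)).
With w = 70.41 mm and α/2 = 58.35°, tan(α/2) ≈ 1.62230, so f ≈ 70.41 / 3.24461 ≈ 21.7006 mm.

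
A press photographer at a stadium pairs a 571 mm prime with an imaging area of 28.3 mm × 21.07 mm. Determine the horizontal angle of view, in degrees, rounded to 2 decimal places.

2.84°

Angle of view α = 2·arctan(w/2f) with w = 28.3 mm and f = 571 mm.
w/2f = 0.02478; arctan(0.02478) ≈ 1.4196°, so α ≈ 2.8391°.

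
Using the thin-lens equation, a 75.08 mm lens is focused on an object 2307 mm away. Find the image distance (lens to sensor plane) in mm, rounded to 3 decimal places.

1/dᵢ = 1/f − 1/dₒ = 1/75.08 − 1/2307 = 0.0128857 mm⁻¹.
dᵢ = 1/0.0128857 ≈ 77.6056 mm.

77.606 mm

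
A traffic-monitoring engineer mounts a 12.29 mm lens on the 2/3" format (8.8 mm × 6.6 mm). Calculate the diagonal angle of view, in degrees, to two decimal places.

48.22°

Sensor diagonal = √(8.8² + 6.6²) = √121.0000 ≈ 11.0000 mm.
Angle of view α = 2·arctan(d/2f) with d = 11.0000 mm and f = 12.29 mm.
d/2f = 0.44752; arctan(0.44752) ≈ 24.1094°, so α ≈ 48.2188°.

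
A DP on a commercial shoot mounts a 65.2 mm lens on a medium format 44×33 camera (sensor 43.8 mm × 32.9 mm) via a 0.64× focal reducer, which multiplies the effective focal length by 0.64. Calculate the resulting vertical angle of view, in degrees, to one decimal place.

Effective focal length f = 65.2 × 0.64 = 41.728 mm.
α = 2·arctan(32.9 / (2 × 41.728)) = 2·arctan(0.39422) ≈ 43.0307°.

43.0°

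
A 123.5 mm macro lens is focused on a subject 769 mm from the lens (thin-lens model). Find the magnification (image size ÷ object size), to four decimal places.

Thin lens: 1/f = 1/dₒ + 1/dᵢ → 1/dᵢ = 1/123.5 − 1/769 = 0.0067968 mm⁻¹, so dᵢ ≈ 147.1286 mm.
Magnification m = dᵢ/dₒ = 147.1286/769 ≈ 0.19132.

0.1913×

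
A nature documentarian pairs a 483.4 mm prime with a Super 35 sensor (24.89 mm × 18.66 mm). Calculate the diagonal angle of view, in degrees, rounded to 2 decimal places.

3.69°

Sensor diagonal = √(24.89² + 18.66²) = √967.7077 ≈ 31.1080 mm.
Angle of view α = 2·arctan(d/2f) with d = 31.1080 mm and f = 483.4 mm.
d/2f = 0.03218; arctan(0.03218) ≈ 1.8429°, so α ≈ 3.6859°.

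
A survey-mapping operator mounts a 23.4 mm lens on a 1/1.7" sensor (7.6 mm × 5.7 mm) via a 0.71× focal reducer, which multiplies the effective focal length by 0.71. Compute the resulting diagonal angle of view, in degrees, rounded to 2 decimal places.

Effective focal length f = 23.4 × 0.71 = 16.614 mm.
Sensor diagonal = √(7.6² + 5.7²) = √90.2500 ≈ 9.5000 mm.
α = 2·arctan(9.500 / (2 × 16.614)) = 2·arctan(0.28590) ≈ 31.9108°.

31.91°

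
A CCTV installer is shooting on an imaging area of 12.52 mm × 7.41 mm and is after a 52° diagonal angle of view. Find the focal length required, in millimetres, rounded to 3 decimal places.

14.914 mm

Sensor diagonal = √(12.52² + 7.41²) = √211.6585 ≈ 14.5485 mm.
From α = 2·arctan(d/2f) we get f = d / (2·tan(α/2)).
With d = 14.5485 mm and α/2 = 26°, tan(α/2) ≈ 0.48773, so f ≈ 14.5485 / 0.97547 ≈ 14.9144 mm.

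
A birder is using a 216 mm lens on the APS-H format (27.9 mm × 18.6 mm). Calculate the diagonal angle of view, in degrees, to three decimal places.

8.877°

Sensor diagonal = √(27.9² + 18.6²) = √1124.3700 ≈ 33.5316 mm.
Angle of view α = 2·arctan(d/2f) with d = 33.5316 mm and f = 216 mm.
d/2f = 0.07762; arctan(0.07762) ≈ 4.4384°, so α ≈ 8.8767°.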